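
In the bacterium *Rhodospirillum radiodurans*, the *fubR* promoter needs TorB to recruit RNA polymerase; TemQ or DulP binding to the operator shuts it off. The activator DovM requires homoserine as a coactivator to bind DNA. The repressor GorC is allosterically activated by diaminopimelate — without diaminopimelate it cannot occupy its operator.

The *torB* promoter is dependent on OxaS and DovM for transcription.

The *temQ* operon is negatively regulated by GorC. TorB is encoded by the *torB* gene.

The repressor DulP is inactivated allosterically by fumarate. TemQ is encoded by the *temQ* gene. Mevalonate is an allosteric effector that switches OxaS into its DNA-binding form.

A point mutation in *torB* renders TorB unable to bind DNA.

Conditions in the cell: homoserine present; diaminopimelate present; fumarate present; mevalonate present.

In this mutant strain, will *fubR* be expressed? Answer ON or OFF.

OFF

Diaminopimelate is present, so GorC is active.
With repressor GorC bound, *temQ* is not transcribed.
So TemQ is not produced.
Fumarate is present, so DulP is inactive.
TorB is non-functional in this strain, so it has no effect.
Required activator TorB is absent, so *fubR* is not transcribed.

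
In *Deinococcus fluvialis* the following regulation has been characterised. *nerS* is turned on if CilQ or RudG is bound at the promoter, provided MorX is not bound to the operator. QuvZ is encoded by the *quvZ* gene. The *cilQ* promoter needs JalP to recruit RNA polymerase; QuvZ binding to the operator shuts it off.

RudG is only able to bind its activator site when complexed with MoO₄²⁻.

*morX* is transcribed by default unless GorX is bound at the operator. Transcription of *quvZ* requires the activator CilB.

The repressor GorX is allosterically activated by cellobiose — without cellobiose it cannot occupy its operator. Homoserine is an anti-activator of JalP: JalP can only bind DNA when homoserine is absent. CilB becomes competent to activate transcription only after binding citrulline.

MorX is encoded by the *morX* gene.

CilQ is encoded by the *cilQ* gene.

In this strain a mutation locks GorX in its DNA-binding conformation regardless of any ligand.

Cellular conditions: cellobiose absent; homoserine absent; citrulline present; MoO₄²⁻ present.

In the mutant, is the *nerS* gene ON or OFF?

GorX is constitutively active in this strain.
With repressor GorX bound, *morX* is not transcribed.
So MorX is not produced.
Citrulline is present, so CilB is active.
No repressor is bound and CilB is active, so *quvZ* is transcribed.
So QuvZ is produced and active.
Homoserine is absent, so JalP is active.
With repressor QuvZ bound, *cilQ* is not transcribed.
So CilQ is not produced.
MoO₄²⁻ is present, so RudG is active.
Activator RudG is present, so *nerS* is transcribed.

ON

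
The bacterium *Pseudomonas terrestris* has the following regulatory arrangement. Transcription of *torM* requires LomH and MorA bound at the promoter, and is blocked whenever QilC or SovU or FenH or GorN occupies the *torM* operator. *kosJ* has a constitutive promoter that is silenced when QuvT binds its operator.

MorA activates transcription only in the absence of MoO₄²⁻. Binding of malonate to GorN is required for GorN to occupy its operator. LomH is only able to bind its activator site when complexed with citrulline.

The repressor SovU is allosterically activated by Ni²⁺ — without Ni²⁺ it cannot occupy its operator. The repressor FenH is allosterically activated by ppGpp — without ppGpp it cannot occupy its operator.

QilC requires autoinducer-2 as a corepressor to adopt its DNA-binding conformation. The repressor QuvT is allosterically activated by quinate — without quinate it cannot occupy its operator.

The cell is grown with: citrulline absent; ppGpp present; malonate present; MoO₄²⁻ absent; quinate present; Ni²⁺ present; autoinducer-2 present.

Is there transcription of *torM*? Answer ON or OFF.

OFF

Autoinducer-2 is present, so QilC is active.
Citrulline is absent, so LomH is inactive.
Ni²⁺ is present, so SovU is active.
MoO₄²⁻ is absent, so MorA is active.
ppGpp is present, so FenH is active.
Malonate is present, so GorN is active.
With repressor QilC bound, *torM* is not transcribed.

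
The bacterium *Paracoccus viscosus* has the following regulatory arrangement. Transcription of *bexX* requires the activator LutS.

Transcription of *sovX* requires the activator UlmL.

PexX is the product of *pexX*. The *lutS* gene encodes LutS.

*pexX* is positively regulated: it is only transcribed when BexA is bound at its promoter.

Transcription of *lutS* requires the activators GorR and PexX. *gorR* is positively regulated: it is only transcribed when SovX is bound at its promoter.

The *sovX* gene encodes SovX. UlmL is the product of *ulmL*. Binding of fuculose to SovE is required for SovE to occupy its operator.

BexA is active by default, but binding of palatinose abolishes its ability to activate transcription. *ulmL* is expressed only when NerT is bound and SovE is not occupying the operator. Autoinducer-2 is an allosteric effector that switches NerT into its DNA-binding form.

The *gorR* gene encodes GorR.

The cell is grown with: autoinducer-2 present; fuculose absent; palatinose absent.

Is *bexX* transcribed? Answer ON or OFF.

ON

Autoinducer-2 is present, so NerT is active.
Fuculose is absent, so SovE is inactive.
No repressor is bound and NerT is active, so *ulmL* is transcribed.
So UlmL is produced and active.
No repressor is bound and UlmL is active, so *sovX* is transcribed.
So SovX is produced and active.
No repressor is bound and SovX is active, so *gorR* is transcribed.
So GorR is produced and active.
Palatinose is absent, so BexA is active.
No repressor is bound and BexA is active, so *pexX* is transcribed.
So PexX is produced and active.
No repressor is bound and GorR and PexX are active, so *lutS* is transcribed.
So LutS is produced and active.
No repressor is bound and LutS is active, so *bexX* is transcribed.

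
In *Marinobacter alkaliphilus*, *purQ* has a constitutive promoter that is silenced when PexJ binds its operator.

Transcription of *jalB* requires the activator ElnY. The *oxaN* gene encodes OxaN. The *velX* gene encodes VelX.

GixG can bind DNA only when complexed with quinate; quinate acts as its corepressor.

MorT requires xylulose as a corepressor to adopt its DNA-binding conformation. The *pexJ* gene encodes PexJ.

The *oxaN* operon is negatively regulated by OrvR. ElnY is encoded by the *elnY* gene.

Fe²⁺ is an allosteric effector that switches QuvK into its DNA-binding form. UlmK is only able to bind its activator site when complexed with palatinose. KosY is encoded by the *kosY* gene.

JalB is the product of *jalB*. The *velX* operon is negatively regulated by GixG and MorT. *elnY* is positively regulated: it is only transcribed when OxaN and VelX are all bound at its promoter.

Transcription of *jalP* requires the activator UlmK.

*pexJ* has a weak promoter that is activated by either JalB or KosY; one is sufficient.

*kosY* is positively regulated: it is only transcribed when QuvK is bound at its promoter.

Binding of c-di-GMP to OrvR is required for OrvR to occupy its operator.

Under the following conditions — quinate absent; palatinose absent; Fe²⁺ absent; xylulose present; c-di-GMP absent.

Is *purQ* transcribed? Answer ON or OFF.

ON

c-di-GMP is absent, so OrvR is inactive.
With no repressor bound, *oxaN* is transcribed.
So OxaN is produced and active.
Quinate is absent, so GixG is inactive.
Xylulose is present, so MorT is active.
With repressor MorT bound, *velX* is not transcribed.
So VelX is not produced.
Required activator VelX is absent, so *elnY* is not transcribed.
So ElnY is not produced.
Required activator ElnY is absent, so *jalB* is not transcribed.
So JalB is not produced.
Fe²⁺ is absent, so QuvK is inactive.
Required activator QuvK is absent, so *kosY* is not transcribed.
So KosY is not produced.
No activator is available at the *pexJ* promoter, so *pexJ* is not transcribed.
So PexJ is not produced.
With no repressor bound, *purQ* is transcribed.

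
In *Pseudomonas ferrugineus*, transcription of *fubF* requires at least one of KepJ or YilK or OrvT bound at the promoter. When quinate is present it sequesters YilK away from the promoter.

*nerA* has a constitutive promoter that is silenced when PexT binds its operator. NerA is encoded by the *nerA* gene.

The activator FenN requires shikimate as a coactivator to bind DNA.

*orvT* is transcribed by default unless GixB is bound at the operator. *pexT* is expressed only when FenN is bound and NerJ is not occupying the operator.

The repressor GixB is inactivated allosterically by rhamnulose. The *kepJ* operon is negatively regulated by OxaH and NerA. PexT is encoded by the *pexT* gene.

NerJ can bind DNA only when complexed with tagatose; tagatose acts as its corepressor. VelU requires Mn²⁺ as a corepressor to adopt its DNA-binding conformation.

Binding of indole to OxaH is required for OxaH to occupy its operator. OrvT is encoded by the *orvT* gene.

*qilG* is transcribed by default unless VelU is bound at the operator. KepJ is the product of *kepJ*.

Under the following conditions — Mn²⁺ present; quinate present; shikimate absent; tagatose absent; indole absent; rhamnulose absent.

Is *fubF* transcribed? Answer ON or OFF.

OFF

Indole is absent, so OxaH is inactive.
Tagatose is absent, so NerJ is inactive.
Shikimate is absent, so FenN is inactive.
Required activator FenN is absent, so *pexT* is not transcribed.
So PexT is not produced.
With no repressor bound, *nerA* is transcribed.
So NerA is produced and active.
With repressor NerA bound, *kepJ* is not transcribed.
So KepJ is not produced.
Quinate is present, so YilK is inactive.
Rhamnulose is absent, so GixB is active.
With repressor GixB bound, *orvT* is not transcribed.
So OrvT is not produced.
No activator is available at the *fubF* promoter, so *fubF* is not transcribed.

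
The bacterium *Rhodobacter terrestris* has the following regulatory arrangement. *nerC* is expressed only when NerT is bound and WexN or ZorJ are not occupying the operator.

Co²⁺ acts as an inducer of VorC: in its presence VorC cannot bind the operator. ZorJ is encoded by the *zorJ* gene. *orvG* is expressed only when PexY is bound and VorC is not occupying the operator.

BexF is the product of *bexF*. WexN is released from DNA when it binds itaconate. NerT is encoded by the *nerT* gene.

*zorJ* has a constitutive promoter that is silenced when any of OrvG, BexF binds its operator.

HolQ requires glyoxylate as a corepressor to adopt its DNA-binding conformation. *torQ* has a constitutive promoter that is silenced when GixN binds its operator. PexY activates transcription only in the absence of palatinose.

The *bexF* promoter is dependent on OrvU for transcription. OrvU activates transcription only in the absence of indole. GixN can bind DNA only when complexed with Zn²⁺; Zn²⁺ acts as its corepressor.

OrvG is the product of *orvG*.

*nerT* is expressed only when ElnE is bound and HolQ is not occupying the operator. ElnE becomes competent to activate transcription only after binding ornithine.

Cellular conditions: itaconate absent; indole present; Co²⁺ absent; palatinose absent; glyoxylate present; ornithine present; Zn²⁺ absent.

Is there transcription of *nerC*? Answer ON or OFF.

OFF

Itaconate is absent, so WexN is active.
Glyoxylate is present, so HolQ is active.
Ornithine is present, so ElnE is active.
With repressor HolQ bound, *nerT* is not transcribed.
So NerT is not produced.
Co²⁺ is absent, so VorC is active.
Palatinose is absent, so PexY is active.
With repressor VorC bound, *orvG* is not transcribed.
So OrvG is not produced.
Indole is present, so OrvU is inactive.
Required activator OrvU is absent, so *bexF* is not transcribed.
So BexF is not produced.
With no repressor bound, *zorJ* is transcribed.
So ZorJ is produced and active.
With repressor WexN bound, *nerC* is not transcribed.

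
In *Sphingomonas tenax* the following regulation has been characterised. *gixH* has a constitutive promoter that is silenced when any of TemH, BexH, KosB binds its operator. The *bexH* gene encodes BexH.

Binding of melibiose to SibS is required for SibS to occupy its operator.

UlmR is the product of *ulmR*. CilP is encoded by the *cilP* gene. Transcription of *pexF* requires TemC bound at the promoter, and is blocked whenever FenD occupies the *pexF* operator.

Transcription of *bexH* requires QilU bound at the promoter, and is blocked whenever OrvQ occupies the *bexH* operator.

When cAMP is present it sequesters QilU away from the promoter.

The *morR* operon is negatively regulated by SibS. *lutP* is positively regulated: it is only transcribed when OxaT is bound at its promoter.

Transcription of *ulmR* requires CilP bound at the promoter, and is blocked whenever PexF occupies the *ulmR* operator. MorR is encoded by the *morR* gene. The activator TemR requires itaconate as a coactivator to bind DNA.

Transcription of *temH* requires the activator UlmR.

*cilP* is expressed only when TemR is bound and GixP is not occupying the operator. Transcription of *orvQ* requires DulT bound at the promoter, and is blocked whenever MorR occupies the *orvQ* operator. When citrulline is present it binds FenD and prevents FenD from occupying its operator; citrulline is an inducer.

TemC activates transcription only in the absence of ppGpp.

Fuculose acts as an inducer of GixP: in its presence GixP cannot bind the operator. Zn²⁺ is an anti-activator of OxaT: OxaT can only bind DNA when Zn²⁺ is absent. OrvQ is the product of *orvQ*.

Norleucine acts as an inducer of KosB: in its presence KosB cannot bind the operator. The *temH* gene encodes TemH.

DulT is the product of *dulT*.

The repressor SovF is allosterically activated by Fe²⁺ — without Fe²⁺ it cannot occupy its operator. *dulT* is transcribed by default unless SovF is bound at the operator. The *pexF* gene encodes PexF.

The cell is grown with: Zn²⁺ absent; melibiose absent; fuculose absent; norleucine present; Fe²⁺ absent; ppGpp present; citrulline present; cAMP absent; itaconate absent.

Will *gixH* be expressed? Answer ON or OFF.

Itaconate is absent, so TemR is inactive.
Fuculose is absent, so GixP is active.
With repressor GixP bound, *cilP* is not transcribed.
So CilP is not produced.
Citrulline is present, so FenD is inactive.
ppGpp is present, so TemC is inactive.
Required activator TemC is absent, so *pexF* is not transcribed.
So PexF is not produced.
Required activator CilP is absent, so *ulmR* is not transcribed.
So UlmR is not produced.
Required activator UlmR is absent, so *temH* is not transcribed.
So TemH is not produced.
Fe²⁺ is absent, so SovF is inactive.
With no repressor bound, *dulT* is transcribed.
So DulT is produced and active.
Melibiose is absent, so SibS is inactive.
With no repressor bound, *morR* is transcribed.
So MorR is produced and active.
With repressor MorR bound, *orvQ* is not transcribed.
So OrvQ is not produced.
cAMP is absent, so QilU is active.
No repressor is bound and QilU is active, so *bexH* is transcribed.
So BexH is produced and active.
Norleucine is present, so KosB is inactive.
With repressor BexH bound, *gixH* is not transcribed.

OFF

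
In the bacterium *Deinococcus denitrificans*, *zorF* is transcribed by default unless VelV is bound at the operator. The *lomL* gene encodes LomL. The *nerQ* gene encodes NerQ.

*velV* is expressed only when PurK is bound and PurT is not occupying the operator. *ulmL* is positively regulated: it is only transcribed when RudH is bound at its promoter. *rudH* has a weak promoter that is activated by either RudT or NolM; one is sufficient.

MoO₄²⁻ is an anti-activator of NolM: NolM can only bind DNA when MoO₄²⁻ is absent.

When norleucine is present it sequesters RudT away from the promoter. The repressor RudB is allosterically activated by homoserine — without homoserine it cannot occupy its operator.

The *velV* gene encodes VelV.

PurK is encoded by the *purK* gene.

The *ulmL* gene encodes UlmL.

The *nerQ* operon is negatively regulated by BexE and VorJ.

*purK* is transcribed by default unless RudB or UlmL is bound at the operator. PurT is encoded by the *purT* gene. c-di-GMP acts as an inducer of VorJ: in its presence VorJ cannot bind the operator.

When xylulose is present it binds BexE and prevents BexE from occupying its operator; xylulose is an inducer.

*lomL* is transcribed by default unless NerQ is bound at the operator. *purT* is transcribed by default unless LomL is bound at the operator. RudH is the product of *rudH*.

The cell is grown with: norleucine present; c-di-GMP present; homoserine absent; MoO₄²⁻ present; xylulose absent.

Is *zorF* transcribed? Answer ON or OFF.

Xylulose is absent, so BexE is active.
c-di-GMP is present, so VorJ is inactive.
With repressor BexE bound, *nerQ* is not transcribed.
So NerQ is not produced.
With no repressor bound, *lomL* is transcribed.
So LomL is produced and active.
With repressor LomL bound, *purT* is not transcribed.
So PurT is not produced.
Homoserine is absent, so RudB is inactive.
Norleucine is present, so RudT is inactive.
MoO₄²⁻ is present, so NolM is inactive.
No activator is available at the *rudH* promoter, so *rudH* is not transcribed.
So RudH is not produced.
Required activator RudH is absent, so *ulmL* is not transcribed.
So UlmL is not produced.
With no repressor bound, *purK* is transcribed.
So PurK is produced and active.
No repressor is bound and PurK is active, so *velV* is transcribed.
So VelV is produced and active.
With repressor VelV bound, *zorF* is not transcribed.

OFF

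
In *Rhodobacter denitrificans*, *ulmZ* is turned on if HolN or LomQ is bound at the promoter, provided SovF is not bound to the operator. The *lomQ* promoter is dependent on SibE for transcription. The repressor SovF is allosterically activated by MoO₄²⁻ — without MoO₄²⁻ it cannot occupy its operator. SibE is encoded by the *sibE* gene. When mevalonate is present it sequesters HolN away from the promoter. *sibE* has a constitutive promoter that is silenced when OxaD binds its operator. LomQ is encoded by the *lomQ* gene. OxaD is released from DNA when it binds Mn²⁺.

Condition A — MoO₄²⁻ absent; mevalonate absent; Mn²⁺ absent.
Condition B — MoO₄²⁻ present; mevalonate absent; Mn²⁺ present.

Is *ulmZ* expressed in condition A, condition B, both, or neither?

A only

Condition A:
MoO₄²⁻ is absent, so SovF is inactive.
Mevalonate is absent, so HolN is active.
Mn²⁺ is absent, so OxaD is active.
With repressor OxaD bound, *sibE* is not transcribed.
So SibE is not produced.
Required activator SibE is absent, so *lomQ* is not transcribed.
So LomQ is not produced.
Activator HolN is present, so *ulmZ* is transcribed.
→ *ulmZ* is ON in A.
Condition B:
MoO₄²⁻ is present, so SovF is active.
Mevalonate is absent, so HolN is active.
Mn²⁺ is present, so OxaD is inactive.
With no repressor bound, *sibE* is transcribed.
So SibE is produced and active.
No repressor is bound and SibE is active, so *lomQ* is transcribed.
So LomQ is produced and active.
With repressor SovF bound, *ulmZ* is not transcribed.
→ *ulmZ* is OFF in B.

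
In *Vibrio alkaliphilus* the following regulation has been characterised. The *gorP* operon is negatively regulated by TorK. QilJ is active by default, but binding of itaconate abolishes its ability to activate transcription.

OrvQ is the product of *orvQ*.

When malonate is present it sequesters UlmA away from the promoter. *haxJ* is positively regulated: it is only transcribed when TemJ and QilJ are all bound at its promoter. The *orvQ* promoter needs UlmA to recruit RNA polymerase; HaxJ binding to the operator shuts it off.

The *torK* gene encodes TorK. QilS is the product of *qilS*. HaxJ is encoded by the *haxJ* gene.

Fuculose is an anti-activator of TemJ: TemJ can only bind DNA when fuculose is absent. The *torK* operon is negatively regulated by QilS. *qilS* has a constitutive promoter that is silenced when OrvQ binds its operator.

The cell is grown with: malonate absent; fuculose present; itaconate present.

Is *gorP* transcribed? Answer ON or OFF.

Fuculose is present, so TemJ is inactive.
Itaconate is present, so QilJ is inactive.
Required activator TemJ is absent, so *haxJ* is not transcribed.
So HaxJ is not produced.
Malonate is absent, so UlmA is active.
No repressor is bound and UlmA is active, so *orvQ* is transcribed.
So OrvQ is produced and active.
With repressor OrvQ bound, *qilS* is not transcribed.
So QilS is not produced.
With no repressor bound, *torK* is transcribed.
So TorK is produced and active.
With repressor TorK bound, *gorP* is not transcribed.

OFF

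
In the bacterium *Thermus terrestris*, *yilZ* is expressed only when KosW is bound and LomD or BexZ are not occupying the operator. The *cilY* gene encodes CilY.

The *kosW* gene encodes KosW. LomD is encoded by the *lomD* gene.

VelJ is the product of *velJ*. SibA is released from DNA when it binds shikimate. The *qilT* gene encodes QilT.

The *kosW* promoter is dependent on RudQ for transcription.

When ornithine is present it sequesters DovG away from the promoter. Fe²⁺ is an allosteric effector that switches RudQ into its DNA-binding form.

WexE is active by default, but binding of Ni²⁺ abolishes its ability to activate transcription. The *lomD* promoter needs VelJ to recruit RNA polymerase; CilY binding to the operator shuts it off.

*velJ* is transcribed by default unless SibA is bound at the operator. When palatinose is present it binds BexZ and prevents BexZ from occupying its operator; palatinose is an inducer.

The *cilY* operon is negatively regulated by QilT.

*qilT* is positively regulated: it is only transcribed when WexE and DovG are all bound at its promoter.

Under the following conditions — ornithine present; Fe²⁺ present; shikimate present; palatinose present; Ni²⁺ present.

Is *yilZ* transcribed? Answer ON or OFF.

Fe²⁺ is present, so RudQ is active.
No repressor is bound and RudQ is active, so *kosW* is transcribed.
So KosW is produced and active.
Ni²⁺ is present, so WexE is inactive.
Ornithine is present, so DovG is inactive.
Required activator WexE is absent, so *qilT* is not transcribed.
So QilT is not produced.
With no repressor bound, *cilY* is transcribed.
So CilY is produced and active.
Shikimate is present, so SibA is inactive.
With no repressor bound, *velJ* is transcribed.
So VelJ is produced and active.
With repressor CilY bound, *lomD* is not transcribed.
So LomD is not produced.
Palatinose is present, so BexZ is inactive.
No repressor is bound and KosW is active, so *yilZ* is transcribed.

ON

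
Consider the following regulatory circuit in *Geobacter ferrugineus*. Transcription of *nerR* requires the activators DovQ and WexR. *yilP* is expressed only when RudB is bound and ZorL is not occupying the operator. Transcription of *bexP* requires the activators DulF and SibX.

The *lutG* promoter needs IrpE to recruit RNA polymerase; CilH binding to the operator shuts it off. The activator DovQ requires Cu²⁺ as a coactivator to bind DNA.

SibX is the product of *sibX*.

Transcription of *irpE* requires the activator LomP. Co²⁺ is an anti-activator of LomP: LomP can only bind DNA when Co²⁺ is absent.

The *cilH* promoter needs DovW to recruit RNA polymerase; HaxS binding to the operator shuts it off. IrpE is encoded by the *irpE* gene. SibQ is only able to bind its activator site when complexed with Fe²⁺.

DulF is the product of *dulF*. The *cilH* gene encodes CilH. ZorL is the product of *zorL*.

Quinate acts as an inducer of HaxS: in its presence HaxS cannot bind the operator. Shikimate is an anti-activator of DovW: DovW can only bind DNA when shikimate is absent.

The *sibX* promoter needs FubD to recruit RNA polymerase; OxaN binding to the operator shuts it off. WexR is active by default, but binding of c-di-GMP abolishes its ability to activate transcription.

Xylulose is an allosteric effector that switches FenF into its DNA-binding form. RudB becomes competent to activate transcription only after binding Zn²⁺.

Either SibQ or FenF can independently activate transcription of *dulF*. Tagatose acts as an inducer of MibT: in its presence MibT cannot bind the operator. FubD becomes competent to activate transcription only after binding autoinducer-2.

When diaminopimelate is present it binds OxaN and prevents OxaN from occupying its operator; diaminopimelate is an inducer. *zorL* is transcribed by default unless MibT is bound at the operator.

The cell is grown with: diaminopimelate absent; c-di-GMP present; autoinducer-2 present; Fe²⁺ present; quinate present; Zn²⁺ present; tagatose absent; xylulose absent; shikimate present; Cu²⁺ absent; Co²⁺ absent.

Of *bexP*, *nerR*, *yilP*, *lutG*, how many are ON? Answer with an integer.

Fe²⁺ is present, so SibQ is active.
Xylulose is absent, so FenF is inactive.
Activator SibQ is present, so *dulF* is transcribed.
So DulF is produced and active.
Autoinducer-2 is present, so FubD is active.
Diaminopimelate is absent, so OxaN is active.
With repressor OxaN bound, *sibX* is not transcribed.
So SibX is not produced.
Required activator SibX is absent, so *bexP* is not transcribed.
→ *bexP* is OFF.
Cu²⁺ is absent, so DovQ is inactive.
c-di-GMP is present, so WexR is inactive.
Required activator DovQ is absent, so *nerR* is not transcribed.
→ *nerR* is OFF.
Tagatose is absent, so MibT is active.
With repressor MibT bound, *zorL* is not transcribed.
So ZorL is not produced.
Zn²⁺ is present, so RudB is active.
No repressor is bound and RudB is active, so *yilP* is transcribed.
→ *yilP* is ON.
Quinate is present, so HaxS is inactive.
Shikimate is present, so DovW is inactive.
Required activator DovW is absent, so *cilH* is not transcribed.
So CilH is not produced.
Co²⁺ is absent, so LomP is active.
No repressor is bound and LomP is active, so *irpE* is transcribed.
So IrpE is produced and active.
No repressor is bound and IrpE is active, so *lutG* is transcribed.
→ *lutG* is ON.
2 of the 4 genes are transcribed.

2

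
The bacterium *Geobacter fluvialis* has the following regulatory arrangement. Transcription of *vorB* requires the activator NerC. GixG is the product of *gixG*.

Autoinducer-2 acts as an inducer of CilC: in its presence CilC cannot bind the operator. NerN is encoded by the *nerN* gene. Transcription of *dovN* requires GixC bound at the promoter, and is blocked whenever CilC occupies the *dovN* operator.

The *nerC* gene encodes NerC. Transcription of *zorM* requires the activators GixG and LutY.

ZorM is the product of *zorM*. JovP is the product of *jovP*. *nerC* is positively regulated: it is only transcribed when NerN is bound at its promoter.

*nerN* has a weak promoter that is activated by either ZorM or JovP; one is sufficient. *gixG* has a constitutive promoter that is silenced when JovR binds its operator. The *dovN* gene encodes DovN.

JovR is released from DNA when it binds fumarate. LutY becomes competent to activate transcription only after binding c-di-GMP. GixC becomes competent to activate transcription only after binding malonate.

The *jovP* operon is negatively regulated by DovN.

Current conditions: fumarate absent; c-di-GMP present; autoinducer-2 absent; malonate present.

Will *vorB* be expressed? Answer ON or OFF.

Fumarate is absent, so JovR is active.
With repressor JovR bound, *gixG* is not transcribed.
So GixG is not produced.
c-di-GMP is present, so LutY is active.
Required activator GixG is absent, so *zorM* is not transcribed.
So ZorM is not produced.
Autoinducer-2 is absent, so CilC is active.
Malonate is present, so GixC is active.
With repressor CilC bound, *dovN* is not transcribed.
So DovN is not produced.
With no repressor bound, *jovP* is transcribed.
So JovP is produced and active.
Activator JovP is present, so *nerN* is transcribed.
So NerN is produced and active.
No repressor is bound and NerN is active, so *nerC* is transcribed.
So NerC is produced and active.
No repressor is bound and NerC is active, so *vorB* is transcribed.

ON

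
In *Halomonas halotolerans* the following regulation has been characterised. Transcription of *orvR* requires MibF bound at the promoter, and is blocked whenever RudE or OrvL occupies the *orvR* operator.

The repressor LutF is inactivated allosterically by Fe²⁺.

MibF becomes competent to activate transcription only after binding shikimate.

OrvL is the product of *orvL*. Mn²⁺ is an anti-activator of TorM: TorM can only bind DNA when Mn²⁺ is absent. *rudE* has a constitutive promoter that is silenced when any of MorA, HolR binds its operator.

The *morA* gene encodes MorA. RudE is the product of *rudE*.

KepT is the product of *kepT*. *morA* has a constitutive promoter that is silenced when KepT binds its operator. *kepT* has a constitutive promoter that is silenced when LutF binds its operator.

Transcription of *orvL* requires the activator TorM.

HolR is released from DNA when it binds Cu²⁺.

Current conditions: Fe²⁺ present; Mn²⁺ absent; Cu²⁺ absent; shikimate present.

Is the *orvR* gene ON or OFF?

Fe²⁺ is present, so LutF is inactive.
With no repressor bound, *kepT* is transcribed.
So KepT is produced and active.
With repressor KepT bound, *morA* is not transcribed.
So MorA is not produced.
Cu²⁺ is absent, so HolR is active.
With repressor HolR bound, *rudE* is not transcribed.
So RudE is not produced.
Mn²⁺ is absent, so TorM is active.
No repressor is bound and TorM is active, so *orvL* is transcribed.
So OrvL is produced and active.
Shikimate is present, so MibF is active.
With repressor OrvL bound, *orvR* is not transcribed.

OFF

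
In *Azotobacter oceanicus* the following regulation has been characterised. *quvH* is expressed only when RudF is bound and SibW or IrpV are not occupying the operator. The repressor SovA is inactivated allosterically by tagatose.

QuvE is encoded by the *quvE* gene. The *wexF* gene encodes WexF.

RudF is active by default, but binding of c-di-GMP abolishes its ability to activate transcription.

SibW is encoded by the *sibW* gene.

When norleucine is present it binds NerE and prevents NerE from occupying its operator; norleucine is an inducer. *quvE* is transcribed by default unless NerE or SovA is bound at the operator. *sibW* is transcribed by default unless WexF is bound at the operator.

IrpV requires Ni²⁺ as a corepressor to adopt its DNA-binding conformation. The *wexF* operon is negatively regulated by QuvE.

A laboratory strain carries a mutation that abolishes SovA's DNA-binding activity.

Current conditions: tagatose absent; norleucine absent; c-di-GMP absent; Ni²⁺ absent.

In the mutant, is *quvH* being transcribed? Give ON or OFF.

c-di-GMP is absent, so RudF is active.
Norleucine is absent, so NerE is active.
SovA is non-functional in this strain, so it has no effect.
With repressor NerE bound, *quvE* is not transcribed.
So QuvE is not produced.
With no repressor bound, *wexF* is transcribed.
So WexF is produced and active.
With repressor WexF bound, *sibW* is not transcribed.
So SibW is not produced.
Ni²⁺ is absent, so IrpV is inactive.
No repressor is bound and RudF is active, so *quvH* is transcribed.

ON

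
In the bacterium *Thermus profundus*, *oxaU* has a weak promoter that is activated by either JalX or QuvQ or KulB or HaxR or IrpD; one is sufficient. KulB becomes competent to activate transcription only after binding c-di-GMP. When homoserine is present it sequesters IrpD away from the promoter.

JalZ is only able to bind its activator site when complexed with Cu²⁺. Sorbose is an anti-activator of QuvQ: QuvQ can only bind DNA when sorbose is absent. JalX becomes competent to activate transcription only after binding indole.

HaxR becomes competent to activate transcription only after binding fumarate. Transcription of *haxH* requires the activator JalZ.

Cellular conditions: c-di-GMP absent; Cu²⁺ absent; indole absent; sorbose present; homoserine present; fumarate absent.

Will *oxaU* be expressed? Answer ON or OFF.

OFF

Indole is absent, so JalX is inactive.
Sorbose is present, so QuvQ is inactive.
c-di-GMP is absent, so KulB is inactive.
Fumarate is absent, so HaxR is inactive.
Homoserine is present, so IrpD is inactive.
No activator is available at the *oxaU* promoter, so *oxaU* is not transcribed.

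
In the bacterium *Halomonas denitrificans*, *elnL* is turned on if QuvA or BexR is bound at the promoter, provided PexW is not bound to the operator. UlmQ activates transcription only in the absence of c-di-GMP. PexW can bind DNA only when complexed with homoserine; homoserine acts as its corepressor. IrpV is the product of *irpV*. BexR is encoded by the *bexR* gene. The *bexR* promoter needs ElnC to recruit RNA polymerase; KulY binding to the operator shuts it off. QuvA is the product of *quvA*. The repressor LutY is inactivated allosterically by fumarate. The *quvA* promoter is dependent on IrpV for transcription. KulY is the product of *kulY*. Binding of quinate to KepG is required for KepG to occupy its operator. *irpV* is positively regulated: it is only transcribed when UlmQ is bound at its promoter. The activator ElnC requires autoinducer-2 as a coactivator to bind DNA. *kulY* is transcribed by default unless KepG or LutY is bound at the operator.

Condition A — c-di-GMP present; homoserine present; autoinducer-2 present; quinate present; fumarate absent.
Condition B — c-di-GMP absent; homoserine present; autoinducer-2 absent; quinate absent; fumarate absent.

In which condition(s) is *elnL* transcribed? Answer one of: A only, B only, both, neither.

neither

Condition A:
c-di-GMP is present, so UlmQ is inactive.
Required activator UlmQ is absent, so *irpV* is not transcribed.
So IrpV is not produced.
Required activator IrpV is absent, so *quvA* is not transcribed.
So QuvA is not produced.
Homoserine is present, so PexW is active.
Autoinducer-2 is present, so ElnC is active.
Quinate is present, so KepG is active.
Fumarate is absent, so LutY is active.
With repressor KepG bound, *kulY* is not transcribed.
So KulY is not produced.
No repressor is bound and ElnC is active, so *bexR* is transcribed.
So BexR is produced and active.
With repressor PexW bound, *elnL* is not transcribed.
→ *elnL* is OFF in A.
Condition B:
c-di-GMP is absent, so UlmQ is active.
No repressor is bound and UlmQ is active, so *irpV* is transcribed.
So IrpV is produced and active.
No repressor is bound and IrpV is active, so *quvA* is transcribed.
So QuvA is produced and active.
Homoserine is present, so PexW is active.
Autoinducer-2 is absent, so ElnC is inactive.
Quinate is absent, so KepG is inactive.
Fumarate is absent, so LutY is active.
With repressor LutY bound, *kulY* is not transcribed.
So KulY is not produced.
Required activator ElnC is absent, so *bexR* is not transcribed.
So BexR is not produced.
With repressor PexW bound, *elnL* is not transcribed.
→ *elnL* is OFF in B.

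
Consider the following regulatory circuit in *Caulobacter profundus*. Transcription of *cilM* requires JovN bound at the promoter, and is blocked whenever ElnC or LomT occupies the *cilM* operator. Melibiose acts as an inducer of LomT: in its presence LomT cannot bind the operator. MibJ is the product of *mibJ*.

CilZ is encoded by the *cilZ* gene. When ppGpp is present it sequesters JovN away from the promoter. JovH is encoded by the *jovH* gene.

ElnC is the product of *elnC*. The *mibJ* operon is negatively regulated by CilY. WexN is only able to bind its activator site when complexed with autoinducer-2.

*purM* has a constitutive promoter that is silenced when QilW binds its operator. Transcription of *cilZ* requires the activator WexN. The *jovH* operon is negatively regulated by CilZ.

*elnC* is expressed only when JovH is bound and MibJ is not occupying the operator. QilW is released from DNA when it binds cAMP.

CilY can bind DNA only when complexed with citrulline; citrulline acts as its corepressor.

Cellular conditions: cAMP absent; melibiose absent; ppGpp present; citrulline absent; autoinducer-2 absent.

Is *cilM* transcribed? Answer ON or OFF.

OFF

ppGpp is present, so JovN is inactive.
Autoinducer-2 is absent, so WexN is inactive.
Required activator WexN is absent, so *cilZ* is not transcribed.
So CilZ is not produced.
With no repressor bound, *jovH* is transcribed.
So JovH is produced and active.
Citrulline is absent, so CilY is inactive.
With no repressor bound, *mibJ* is transcribed.
So MibJ is produced and active.
With repressor MibJ bound, *elnC* is not transcribed.
So ElnC is not produced.
Melibiose is absent, so LomT is active.
With repressor LomT bound, *cilM* is not transcribed.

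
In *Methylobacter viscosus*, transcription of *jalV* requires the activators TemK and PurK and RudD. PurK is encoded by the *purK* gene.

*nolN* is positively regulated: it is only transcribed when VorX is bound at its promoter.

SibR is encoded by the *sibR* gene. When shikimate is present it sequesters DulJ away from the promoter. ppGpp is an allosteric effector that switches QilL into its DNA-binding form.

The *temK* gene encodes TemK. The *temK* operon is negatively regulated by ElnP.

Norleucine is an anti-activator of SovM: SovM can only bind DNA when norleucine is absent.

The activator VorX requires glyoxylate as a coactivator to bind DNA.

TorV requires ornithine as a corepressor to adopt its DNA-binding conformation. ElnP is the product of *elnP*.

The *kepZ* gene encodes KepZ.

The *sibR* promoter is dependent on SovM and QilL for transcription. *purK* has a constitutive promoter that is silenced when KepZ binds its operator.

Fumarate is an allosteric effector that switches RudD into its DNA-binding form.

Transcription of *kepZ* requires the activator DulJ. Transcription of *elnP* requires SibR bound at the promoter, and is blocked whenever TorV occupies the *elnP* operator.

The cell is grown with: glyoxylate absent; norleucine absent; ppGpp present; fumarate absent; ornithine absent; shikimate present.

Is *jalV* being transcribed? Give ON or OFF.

OFF

Norleucine is absent, so SovM is active.
ppGpp is present, so QilL is active.
No repressor is bound and SovM and QilL are active, so *sibR* is transcribed.
So SibR is produced and active.
Ornithine is absent, so TorV is inactive.
No repressor is bound and SibR is active, so *elnP* is transcribed.
So ElnP is produced and active.
With repressor ElnP bound, *temK* is not transcribed.
So TemK is not produced.
Shikimate is present, so DulJ is inactive.
Required activator DulJ is absent, so *kepZ* is not transcribed.
So KepZ is not produced.
With no repressor bound, *purK* is transcribed.
So PurK is produced and active.
Fumarate is absent, so RudD is inactive.
Required activator TemK is absent, so *jalV* is not transcribed.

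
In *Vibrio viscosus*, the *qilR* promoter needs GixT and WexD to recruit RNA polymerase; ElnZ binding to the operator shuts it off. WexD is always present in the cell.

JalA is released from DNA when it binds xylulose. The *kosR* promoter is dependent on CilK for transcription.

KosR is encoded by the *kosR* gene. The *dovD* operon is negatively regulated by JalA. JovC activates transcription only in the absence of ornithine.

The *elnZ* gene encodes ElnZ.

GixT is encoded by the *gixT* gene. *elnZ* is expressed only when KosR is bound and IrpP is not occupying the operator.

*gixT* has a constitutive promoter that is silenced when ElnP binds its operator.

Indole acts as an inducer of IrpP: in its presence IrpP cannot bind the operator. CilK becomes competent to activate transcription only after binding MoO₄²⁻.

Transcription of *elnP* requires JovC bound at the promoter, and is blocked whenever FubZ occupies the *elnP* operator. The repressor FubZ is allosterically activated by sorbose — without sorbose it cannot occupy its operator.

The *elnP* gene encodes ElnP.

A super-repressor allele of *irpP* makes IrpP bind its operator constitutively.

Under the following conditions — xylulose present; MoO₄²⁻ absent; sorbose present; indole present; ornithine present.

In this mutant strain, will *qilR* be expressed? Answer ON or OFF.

ON

Ornithine is present, so JovC is inactive.
Sorbose is present, so FubZ is active.
With repressor FubZ bound, *elnP* is not transcribed.
So ElnP is not produced.
With no repressor bound, *gixT* is transcribed.
So GixT is produced and active.
IrpP is constitutively active in this strain.
MoO₄²⁻ is absent, so CilK is inactive.
Required activator CilK is absent, so *kosR* is not transcribed.
So KosR is not produced.
With repressor IrpP bound, *elnZ* is not transcribed.
So ElnZ is not produced.
WexD is produced constitutively and is active.
No repressor is bound and GixT and WexD are active, so *qilR* is transcribed.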